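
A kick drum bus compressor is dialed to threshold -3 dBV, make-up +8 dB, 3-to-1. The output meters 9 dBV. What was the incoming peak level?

9 dBV

Stripping the +8 dB make-up gives 1 dBV at the gain stage.
That's 4 dB above the -3 dBV threshold.
Before 3:1 compression the overshoot was 4 × 3 = 12 dB, so input = -3 + 12 = 9 dBV.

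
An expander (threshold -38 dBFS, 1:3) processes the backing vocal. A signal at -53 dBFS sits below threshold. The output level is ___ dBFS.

Undershoot = (-38) − (-53) = 15 dB.
At 1:3, that expands to 45 dB under threshold.
Output = -38 − 45 = -83 dBFS.

-83 dBFS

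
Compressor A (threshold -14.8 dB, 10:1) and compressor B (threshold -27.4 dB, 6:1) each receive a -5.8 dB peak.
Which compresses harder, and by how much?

A: 9 dB over, compressed to 0.9 dB over, so 8.1 dB of GR.
B: 21.6 dB over, compressed to 3.6 dB over, so 18 dB of GR.
Difference: 9.9 dB in favour of B.

B, by 9.9 dB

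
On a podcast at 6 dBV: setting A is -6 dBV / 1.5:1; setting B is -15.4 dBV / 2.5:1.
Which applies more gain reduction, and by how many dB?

B, by 8.84 dB

A: 12 dB over, compressed to 8 dB over, so 4 dB of GR.
B: 21.4 dB over, compressed to 8.56 dB over, so 12.84 dB of GR.
Difference: 8.84 dB in favour of B.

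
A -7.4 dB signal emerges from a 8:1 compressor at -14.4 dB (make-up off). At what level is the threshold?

Input is 8 dB above T (since output overshoot × R = input overshoot: (-14.4 − T)·8 = -7.4 − T gives T = -15.4 dB).
Check: -15.4 + (-7.4 − (-15.4))/8 = -15.4 + 1 = -14.4 dB. ✓

-15.4 dB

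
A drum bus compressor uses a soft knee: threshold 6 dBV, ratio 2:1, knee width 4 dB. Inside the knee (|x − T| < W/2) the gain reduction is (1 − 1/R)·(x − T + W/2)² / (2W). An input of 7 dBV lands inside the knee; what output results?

6.4375 dBV

x − T + W/2 = 7 − 6 + 2 = 3.
GR = (1 − 1/2) × 3² / 8 = 0.5 × 9 / 8 = 0.5625 dB.
Output = 7 − 0.5625 = 6.4375 dBV.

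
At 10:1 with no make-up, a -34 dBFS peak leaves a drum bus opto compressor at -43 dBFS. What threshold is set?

-44 dBFS

Let T be the threshold. Output overshoot = (input overshoot)/R, so -43 − T = (-34 − T)/10.
10·(-43 − T) = -34 − T → 9·T = -430 − (-34) = -396.
T = -396/9 = -44 dBFS.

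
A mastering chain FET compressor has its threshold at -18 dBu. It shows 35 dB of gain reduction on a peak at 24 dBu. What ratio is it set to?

Input overshoot = 24 − (-18) = 42 dB.
Output overshoot = 42 − 35 = 7 dB.
Ratio = input overshoot / output overshoot = 42 / 7 = 6.

6:1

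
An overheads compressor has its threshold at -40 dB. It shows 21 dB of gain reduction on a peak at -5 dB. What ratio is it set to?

Input overshoot = -5 − (-40) = 35 dB.
Output overshoot = 35 − 21 = 14 dB.
Ratio = input overshoot / output overshoot = 35 / 14 = 2.5.

2.5:1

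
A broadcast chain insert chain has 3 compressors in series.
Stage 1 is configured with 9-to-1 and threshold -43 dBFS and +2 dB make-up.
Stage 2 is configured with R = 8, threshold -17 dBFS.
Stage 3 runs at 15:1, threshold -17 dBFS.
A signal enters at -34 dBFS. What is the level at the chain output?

-40 dBFS

Stage 1: 9 dB above -43 dBFS, reduced 9:1 to 1 dB above → -42 dBFS; +2 dB make-up → -40 dBFS.
Stage 2: -40 dBFS ≤ -17 dBFS, so stage 2 doesn't engage; output -40 dBFS.
Stage 3: -40 dBFS is at or below the -17 dBFS threshold — no compression; output -40 dBFS.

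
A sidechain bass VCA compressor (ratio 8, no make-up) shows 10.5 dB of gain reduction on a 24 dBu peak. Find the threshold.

Let T be the threshold. Output overshoot = (input overshoot)/R, so 13.5 − T = (24 − T)/8.
8·(13.5 − T) = 24 − T → 7·T = 108 − 24 = 84.
T = 84/7 = 12 dBu.

12 dBu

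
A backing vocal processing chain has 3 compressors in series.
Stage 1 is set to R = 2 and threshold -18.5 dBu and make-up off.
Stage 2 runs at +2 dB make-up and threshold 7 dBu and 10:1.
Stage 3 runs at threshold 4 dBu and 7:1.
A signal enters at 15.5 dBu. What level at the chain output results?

0.5 dBu

Stage 1: overshoot 34 dB → 34/2 = 17 dB → -1.5 dBu.
Stage 2: -1.5 dBu is at or below the 7 dBu threshold — no compression; make-up brings it to 0.5 dBu.
Stage 3: 0.5 dBu ≤ 4 dBu, so stage 3 doesn't engage; output 0.5 dBu.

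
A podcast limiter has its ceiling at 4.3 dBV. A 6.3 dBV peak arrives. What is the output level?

4.3 dBV

At ∞:1, everything above 4.3 dBV is held at the ceiling.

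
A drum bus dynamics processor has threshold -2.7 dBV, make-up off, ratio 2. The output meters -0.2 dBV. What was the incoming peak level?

The compressed level sits -0.2 − (-2.7) = 2.5 dB over threshold.
Input overshoot = R × output overshoot = 5 dB → input = -2.7 + 5 = 2.3 dBV.

2.3 dBV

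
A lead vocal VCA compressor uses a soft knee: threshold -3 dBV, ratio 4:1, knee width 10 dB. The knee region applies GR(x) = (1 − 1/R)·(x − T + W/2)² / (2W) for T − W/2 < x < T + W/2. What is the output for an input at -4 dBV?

x − T + W/2 = -4 − (-3) + 5 = 4.
GR = (1 − 1/4) × 4² / 20 = 0.75 × 16 / 20 = 0.6 dB.
Output = -4 − 0.6 = -4.6 dBV.

-4.6 dBV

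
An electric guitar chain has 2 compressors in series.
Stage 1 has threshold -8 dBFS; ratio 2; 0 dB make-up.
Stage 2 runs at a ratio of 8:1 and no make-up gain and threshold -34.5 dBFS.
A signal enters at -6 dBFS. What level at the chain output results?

-31.0625 dBFS

Stage 1: 2 dB above -8 dBFS, reduced 2:1 to 1 dB above → -7 dBFS.
Stage 2: overshoot 27.5 dB → 27.5/8 = 3.4375 dB → -31.0625 dBFS.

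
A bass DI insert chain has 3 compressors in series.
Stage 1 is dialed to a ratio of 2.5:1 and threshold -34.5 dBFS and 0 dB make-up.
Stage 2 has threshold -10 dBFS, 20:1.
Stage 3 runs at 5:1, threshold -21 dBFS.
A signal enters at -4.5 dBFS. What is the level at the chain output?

Stage 1: -4.5 dBFS is 30 dB over -34.5 dBFS; at 2.5:1 that becomes 12 dB over, giving -22.5 dBFS.
Stage 2: below threshold (-22.5 ≤ -10); passes unchanged; output -22.5 dBFS.
Stage 3: -22.5 dBFS ≤ -21 dBFS, so stage 3 doesn't engage; output -22.5 dBFS.

-22.5 dBFS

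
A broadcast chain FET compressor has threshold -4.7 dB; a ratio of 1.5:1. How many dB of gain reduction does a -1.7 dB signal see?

-1.7 dB exceeds the threshold by 3 dB.
After 1.5:1 compression the overshoot becomes 3/1.5 = 2 dB.
So the signal is attenuated by 3 − 2 = 1 dB.

1 dB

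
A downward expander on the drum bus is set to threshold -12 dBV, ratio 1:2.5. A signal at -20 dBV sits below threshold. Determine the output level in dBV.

-32 dBV

Undershoot = (-12) − (-20) = 8 dB.
At 1:2.5, that expands to 20 dB under threshold.
Output = -12 − 20 = -32 dBV.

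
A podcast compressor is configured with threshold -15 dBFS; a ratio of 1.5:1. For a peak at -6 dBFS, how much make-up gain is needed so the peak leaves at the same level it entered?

3 dB

The peak compresses to -15 + 9/1.5 = -9 dBFS.
To reach -6 dBFS requires -6 − (-9) = 3 dB of make-up.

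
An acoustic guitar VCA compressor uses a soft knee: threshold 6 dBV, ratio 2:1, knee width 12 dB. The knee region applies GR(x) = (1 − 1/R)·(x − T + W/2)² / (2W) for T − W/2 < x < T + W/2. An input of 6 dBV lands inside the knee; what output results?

x − T + W/2 = 6 − 6 + 6 = 6.
GR = (1 − 1/2) × 6² / 24 = 0.5 × 36 / 24 = 0.75 dB.
Output = 6 − 0.75 = 5.25 dBV.

5.25 dBV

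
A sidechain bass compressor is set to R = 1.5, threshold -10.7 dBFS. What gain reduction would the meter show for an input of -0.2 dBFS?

3.5 dB

The signal is 10.5 dB above threshold.
A 1.5:1 ratio leaves 7 dB of that excess.
So the signal is attenuated by 10.5 − 7 = 3.5 dB.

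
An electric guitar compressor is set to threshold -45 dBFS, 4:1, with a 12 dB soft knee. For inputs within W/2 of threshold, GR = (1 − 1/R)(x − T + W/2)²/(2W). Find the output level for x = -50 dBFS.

-50.03125 dBFS

x − T + W/2 = -50 − (-45) + 6 = 1.
GR = (1 − 1/4) × 1² / 24 = 0.75 × 1 / 24 = 0.03125 dB.
Output = -50 − 0.03125 = -50.03125 dBFS.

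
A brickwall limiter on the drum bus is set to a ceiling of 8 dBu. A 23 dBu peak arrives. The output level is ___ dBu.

8 dBu

A brickwall limiter is an ∞:1 compressor: any input above the ceiling is clamped to 8 dBu.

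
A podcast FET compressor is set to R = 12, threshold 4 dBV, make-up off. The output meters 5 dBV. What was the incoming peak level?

Post-compression overshoot = 5 − 4 = 1 dB.
Before 12:1 compression the overshoot was 1 × 12 = 12 dB, so input = 4 + 12 = 16 dBV.

16 dBV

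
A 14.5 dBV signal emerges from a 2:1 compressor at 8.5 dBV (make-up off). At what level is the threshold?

Gain reduction = 14.5 − 8.5 = 6 dB; output overshoot = GR / (R − 1) = 6 / 1 = 6 dB.
Threshold = output − output overshoot = 8.5 − 6 = 2.5 dBV.

2.5 dBV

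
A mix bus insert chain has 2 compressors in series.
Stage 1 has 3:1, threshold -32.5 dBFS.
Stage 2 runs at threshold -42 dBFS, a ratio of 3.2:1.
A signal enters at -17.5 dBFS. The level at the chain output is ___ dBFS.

-37.46875 dBFS

Stage 1: 15 dB above -32.5 dBFS, reduced 3:1 to 5 dB above → -27.5 dBFS.
Stage 2: overshoot 14.5 dB → 14.5/3.2 = 4.53125 dB → -37.46875 dBFS.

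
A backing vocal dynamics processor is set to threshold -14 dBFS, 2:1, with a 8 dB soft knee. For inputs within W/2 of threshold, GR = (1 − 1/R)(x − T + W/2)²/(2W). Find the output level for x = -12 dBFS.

-13.125 dBFS

x − T + W/2 = -12 − (-14) + 4 = 6.
GR = (1 − 1/2) × 6² / 16 = 0.5 × 36 / 16 = 1.125 dB.
Output = -12 − 1.125 = -13.125 dBFS.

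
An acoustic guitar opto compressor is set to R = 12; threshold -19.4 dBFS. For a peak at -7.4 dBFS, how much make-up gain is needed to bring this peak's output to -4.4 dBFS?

The peak compresses to -19.4 + 12/12 = -18.4 dBFS.
To reach -4.4 dBFS requires -4.4 − (-18.4) = 14 dB of make-up.

14 dB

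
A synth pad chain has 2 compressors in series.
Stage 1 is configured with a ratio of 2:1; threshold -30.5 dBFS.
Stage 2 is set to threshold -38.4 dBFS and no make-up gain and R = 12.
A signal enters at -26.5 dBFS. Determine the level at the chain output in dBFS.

-37.575 dBFS

Stage 1: -26.5 dBFS is 4 dB over -30.5 dBFS; at 2:1 that becomes 2 dB over, giving -28.5 dBFS.
Stage 2: -28.5 dBFS is 9.9 dB over -38.4 dBFS; at 12:1 that becomes 0.825 dB over, giving -37.575 dBFS.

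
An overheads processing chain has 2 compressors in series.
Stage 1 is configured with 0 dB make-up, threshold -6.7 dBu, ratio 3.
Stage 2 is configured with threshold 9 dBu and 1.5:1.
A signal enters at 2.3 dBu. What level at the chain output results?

-3.7 dBu

Stage 1: 9 dB above -6.7 dBu, reduced 3:1 to 3 dB above → -3.7 dBu.
Stage 2: -3.7 dBu is at or below the 9 dBu threshold — no compression; output -3.7 dBu.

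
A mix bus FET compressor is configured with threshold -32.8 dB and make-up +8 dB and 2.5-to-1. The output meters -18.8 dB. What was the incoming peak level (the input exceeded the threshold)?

Before make-up, the level was -18.8 − 8 = -26.8 dB.
Post-compression overshoot = -26.8 − (-32.8) = 6 dB.
Before 2.5:1 compression the overshoot was 6 × 2.5 = 15 dB, so input = -32.8 + 15 = -17.8 dB.

-17.8 dB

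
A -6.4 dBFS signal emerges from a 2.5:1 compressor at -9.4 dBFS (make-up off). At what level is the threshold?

-11.4 dBFS

Gain reduction = -6.4 − (-9.4) = 3 dB; output overshoot = GR / (R − 1) = 3 / 1.5 = 2 dB.
Threshold = output − output overshoot = -9.4 − 2 = -11.4 dBFS.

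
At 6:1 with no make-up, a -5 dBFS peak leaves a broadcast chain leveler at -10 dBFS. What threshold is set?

Input is 6 dB above T (since output overshoot × R = input overshoot: (-10 − T)·6 = -5 − T gives T = -11 dBFS).
Check: -11 + (-5 − (-11))/6 = -11 + 1 = -10 dBFS. ✓

-11 dBFS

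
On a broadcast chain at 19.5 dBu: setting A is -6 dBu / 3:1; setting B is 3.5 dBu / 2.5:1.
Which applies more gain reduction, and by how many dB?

A: GR = 25.5 − 25.5/3 = 17 dB.
B: GR = 16 − 16/2.5 = 9.6 dB.
A reduces 7.4 dB more.

A, by 7.4 dB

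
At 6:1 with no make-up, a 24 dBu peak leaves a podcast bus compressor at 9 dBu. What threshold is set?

Gain reduction = 24 − 9 = 15 dB; output overshoot = GR / (R − 1) = 15 / 5 = 3 dB.
Threshold = output − output overshoot = 9 − 3 = 6 dBu.

6 dBu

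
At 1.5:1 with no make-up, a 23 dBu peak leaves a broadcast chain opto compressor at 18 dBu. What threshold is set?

8 dBu

Input is 15 dB above T (since output overshoot × R = input overshoot: (18 − T)·1.5 = 23 − T gives T = 8 dBu).
Check: 8 + (23 − 8)/1.5 = 8 + 10 = 18 dBu. ✓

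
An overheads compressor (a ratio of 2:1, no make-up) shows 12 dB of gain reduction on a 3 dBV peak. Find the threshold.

Input is 24 dB above T (since output overshoot × R = input overshoot: (-9 − T)·2 = 3 − T gives T = -21 dBV).
Check: -21 + (3 − (-21))/2 = -21 + 12 = -9 dBV. ✓

-21 dBV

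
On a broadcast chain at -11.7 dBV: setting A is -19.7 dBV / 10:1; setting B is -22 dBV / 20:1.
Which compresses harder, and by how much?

A: 8 dB over, compressed to 0.8 dB over, so 7.2 dB of GR.
B: 10.3 dB over, compressed to 0.515 dB over, so 9.785 dB of GR.
B reduces 2.585 dB more.

B, by 2.585 dB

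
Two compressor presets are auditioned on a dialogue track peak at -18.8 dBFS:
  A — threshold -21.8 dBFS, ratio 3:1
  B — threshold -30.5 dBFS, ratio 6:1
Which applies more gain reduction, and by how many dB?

A: overshoot 3 dB → output overshoot 1 dB → GR 2 dB.
B: overshoot 11.7 dB → output overshoot 1.95 dB → GR 9.75 dB.
B applies 7.75 dB more gain reduction.

B, by 7.75 dB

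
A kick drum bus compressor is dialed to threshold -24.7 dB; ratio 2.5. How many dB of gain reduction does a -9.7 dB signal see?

The signal is 15 dB above threshold.
After 2.5:1 compression the overshoot becomes 15/2.5 = 6 dB.
GR = overshoot in − overshoot out = 15 − 6 = 9 dB.

9 dB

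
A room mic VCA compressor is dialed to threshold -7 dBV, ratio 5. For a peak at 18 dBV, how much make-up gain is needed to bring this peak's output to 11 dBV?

Overshoot 25 dB → 25/5 = 5 dB after compression, so the compressed level is -7 + 5 = -2 dBV.
Make-up = target − compressed = 11 − (-2) = 13 dB.

13 dB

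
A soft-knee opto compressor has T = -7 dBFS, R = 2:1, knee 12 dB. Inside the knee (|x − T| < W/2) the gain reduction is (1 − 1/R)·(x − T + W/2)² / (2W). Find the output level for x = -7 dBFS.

-7.75 dBFS

x − T + W/2 = -7 − (-7) + 6 = 6.
GR = (1 − 1/2) × 6² / 24 = 0.5 × 36 / 24 = 0.75 dB.
Output = -7 − 0.75 = -7.75 dBFS.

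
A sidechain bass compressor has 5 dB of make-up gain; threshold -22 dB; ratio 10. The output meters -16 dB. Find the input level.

Remove make-up: -16 − 5 = -21 dB.
The compressed level sits -21 − (-22) = 1 dB over threshold.
Before 10:1 compression the overshoot was 1 × 10 = 10 dB, so input = -22 + 10 = -12 dB.

-12 dB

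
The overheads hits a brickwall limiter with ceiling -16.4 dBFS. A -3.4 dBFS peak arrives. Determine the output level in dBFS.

-16.4 dBFS

A brickwall limiter is an ∞:1 compressor: any input above the ceiling is clamped to -16.4 dBFS.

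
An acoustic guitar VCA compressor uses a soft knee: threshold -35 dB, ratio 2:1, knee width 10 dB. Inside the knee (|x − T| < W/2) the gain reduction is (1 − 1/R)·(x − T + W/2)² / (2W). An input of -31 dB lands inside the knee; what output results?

x − T + W/2 = -31 − (-35) + 5 = 9.
GR = (1 − 1/2) × 9² / 20 = 0.5 × 81 / 20 = 2.025 dB.
Output = -31 − 2.025 = -33.025 dB.

-33.025 dB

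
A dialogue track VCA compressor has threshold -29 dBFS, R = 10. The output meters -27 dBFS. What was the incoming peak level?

-9 dBFS

Post-compression overshoot = -27 − (-29) = 2 dB.
Input overshoot = R × output overshoot = 20 dB → input = -29 + 20 = -9 dBFS.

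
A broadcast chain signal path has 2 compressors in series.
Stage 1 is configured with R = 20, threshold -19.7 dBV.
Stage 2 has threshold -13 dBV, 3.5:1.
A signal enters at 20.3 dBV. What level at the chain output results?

Stage 1: 20.3 dBV is 40 dB over -19.7 dBV; at 20:1 that becomes 2 dB over, giving -17.7 dBV.
Stage 2: below threshold (-17.7 ≤ -13); passes unchanged; output -17.7 dBV.

-17.7 dBV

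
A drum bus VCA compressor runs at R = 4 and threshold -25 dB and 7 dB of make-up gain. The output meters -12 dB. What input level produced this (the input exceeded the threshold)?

-1 dB

Remove make-up: -12 − 7 = -19 dB.
Post-compression overshoot = -19 − (-25) = 6 dB.
Input overshoot = R × output overshoot = 24 dB → input = -25 + 24 = -1 dB.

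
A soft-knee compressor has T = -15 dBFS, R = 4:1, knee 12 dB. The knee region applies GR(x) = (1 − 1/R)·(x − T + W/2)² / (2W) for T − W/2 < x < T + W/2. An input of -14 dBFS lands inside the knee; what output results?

-15.53125 dBFS

x − T + W/2 = -14 − (-15) + 6 = 7.
GR = (1 − 1/4) × 7² / 24 = 0.75 × 49 / 24 = 1.53125 dB.
Output = -14 − 1.53125 = -15.53125 dBFS.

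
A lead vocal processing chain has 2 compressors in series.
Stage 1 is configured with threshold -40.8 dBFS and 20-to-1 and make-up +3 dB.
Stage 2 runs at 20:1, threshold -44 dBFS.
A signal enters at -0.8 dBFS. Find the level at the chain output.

-43.59 dBFS

Stage 1: overshoot 40 dB → 40/20 = 2 dB → -38.8 dBFS; +3 dB make-up → -35.8 dBFS.
Stage 2: -35.8 dBFS is 8.2 dB over -44 dBFS; at 20:1 that becomes 0.41 dB over, giving -43.59 dBFS.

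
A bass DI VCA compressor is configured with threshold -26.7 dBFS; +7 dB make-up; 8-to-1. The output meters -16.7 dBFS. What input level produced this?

Remove make-up: -16.7 − 7 = -23.7 dBFS.
The compressed level sits -23.7 − (-26.7) = 3 dB over threshold.
Before 8:1 compression the overshoot was 3 × 8 = 24 dB, so input = -26.7 + 24 = -2.7 dBFS.

-2.7 dBFS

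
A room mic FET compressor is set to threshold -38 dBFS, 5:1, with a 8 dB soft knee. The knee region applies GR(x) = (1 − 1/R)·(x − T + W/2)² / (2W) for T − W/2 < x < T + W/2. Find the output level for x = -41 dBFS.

x − T + W/2 = -41 − (-38) + 4 = 1.
GR = (1 − 1/5) × 1² / 16 = 0.8 × 1 / 16 = 0.05 dB.
Output = -41 − 0.05 = -41.05 dBFS.

-41.05 dBFS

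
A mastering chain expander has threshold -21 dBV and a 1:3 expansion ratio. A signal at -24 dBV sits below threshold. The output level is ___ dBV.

-30 dBV

Below threshold, a 1:3 expander applies gain = (3−1)×(T − x) of attenuation.
(3−1) × 3 = 6 dB, so output = -24 − 6 = -30 dBV.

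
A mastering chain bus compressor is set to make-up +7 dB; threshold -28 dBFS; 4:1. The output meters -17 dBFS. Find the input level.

Before make-up, the level was -17 − 7 = -24 dBFS.
The compressed level sits -24 − (-28) = 4 dB over threshold.
Undo the ratio: input overshoot = 4 × 4 = 16 dB, giving input = -12 dBFS.

-12 dBFS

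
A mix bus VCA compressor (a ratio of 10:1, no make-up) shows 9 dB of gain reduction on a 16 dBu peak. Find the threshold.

6 dBu

Input is 10 dB above T (since output overshoot × R = input overshoot: (7 − T)·10 = 16 − T gives T = 6 dBu).
Check: 6 + (16 − 6)/10 = 6 + 1 = 7 dBu. ✓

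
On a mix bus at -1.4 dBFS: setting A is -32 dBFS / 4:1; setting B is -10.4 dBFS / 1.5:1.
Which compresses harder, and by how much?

A: overshoot 30.6 dB → output overshoot 7.65 dB → GR 22.95 dB.
B: overshoot 9 dB → output overshoot 6 dB → GR 3 dB.
Difference: 19.95 dB in favour of A.

A, by 19.95 dB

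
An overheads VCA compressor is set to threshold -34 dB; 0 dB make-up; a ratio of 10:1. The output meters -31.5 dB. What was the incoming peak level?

That's 2.5 dB above the -34 dB threshold.
Before 10:1 compression the overshoot was 2.5 × 10 = 25 dB, so input = -34 + 25 = -9 dB.

-9 dB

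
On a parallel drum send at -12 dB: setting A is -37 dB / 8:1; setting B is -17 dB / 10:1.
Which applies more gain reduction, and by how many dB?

A: GR = 25 − 25/8 = 21.875 dB.
B: GR = 5 − 5/10 = 4.5 dB.
A applies 17.375 dB more gain reduction.

A, by 17.375 dB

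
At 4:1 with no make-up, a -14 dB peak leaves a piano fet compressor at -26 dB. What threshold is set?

-30 dB

Let T be the threshold. Output overshoot = (input overshoot)/R, so -26 − T = (-14 − T)/4.
4·(-26 − T) = -14 − T → 3·T = -104 − (-14) = -90.
T = -90/3 = -30 dB.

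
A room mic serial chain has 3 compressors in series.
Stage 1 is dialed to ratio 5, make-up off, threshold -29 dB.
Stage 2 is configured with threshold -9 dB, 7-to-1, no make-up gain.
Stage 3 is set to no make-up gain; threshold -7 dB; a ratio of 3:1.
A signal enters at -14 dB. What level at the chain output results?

-26 dB

Stage 1: -14 dB is 15 dB over -29 dB; at 5:1 that becomes 3 dB over, giving -26 dB.
Stage 2: below threshold (-26 ≤ -9); passes unchanged; output -26 dB.
Stage 3: -26 dB is at or below the -7 dB threshold — no compression; output -26 dB.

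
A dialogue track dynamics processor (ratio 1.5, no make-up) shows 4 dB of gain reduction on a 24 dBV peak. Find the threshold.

Input is 12 dB above T (since output overshoot × R = input overshoot: (20 − T)·1.5 = 24 − T gives T = 12 dBV).
Check: 12 + (24 − 12)/1.5 = 12 + 8 = 20 dBV. ✓

12 dBV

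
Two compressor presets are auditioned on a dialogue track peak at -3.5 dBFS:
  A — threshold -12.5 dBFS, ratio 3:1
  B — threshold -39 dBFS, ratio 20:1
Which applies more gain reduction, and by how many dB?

A: overshoot 9 dB → output overshoot 3 dB → GR 6 dB.
B: overshoot 35.5 dB → output overshoot 1.775 dB → GR 33.725 dB.
Difference: 27.725 dB in favour of B.

B, by 27.725 dB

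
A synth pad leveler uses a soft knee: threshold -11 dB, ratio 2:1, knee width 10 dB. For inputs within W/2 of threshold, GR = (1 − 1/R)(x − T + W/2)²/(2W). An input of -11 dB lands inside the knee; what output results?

x − T + W/2 = -11 − (-11) + 5 = 5.
GR = (1 − 1/2) × 5² / 20 = 0.5 × 25 / 20 = 0.625 dB.
Output = -11 − 0.625 = -11.625 dB.

-11.625 dB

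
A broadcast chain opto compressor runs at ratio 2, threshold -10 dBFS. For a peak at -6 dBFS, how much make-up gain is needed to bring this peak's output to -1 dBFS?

Overshoot 4 dB → 4/2 = 2 dB after compression, so the compressed level is -10 + 2 = -8 dBFS.
Make-up = target − compressed = -1 − (-8) = 7 dB.

7 dB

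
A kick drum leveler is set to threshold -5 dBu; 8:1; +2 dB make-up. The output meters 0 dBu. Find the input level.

Remove make-up: 0 − 2 = -2 dBu.
That's 3 dB above the -5 dBu threshold.
Undo the ratio: input overshoot = 3 × 8 = 24 dB, giving input = 19 dBu.

19 dBu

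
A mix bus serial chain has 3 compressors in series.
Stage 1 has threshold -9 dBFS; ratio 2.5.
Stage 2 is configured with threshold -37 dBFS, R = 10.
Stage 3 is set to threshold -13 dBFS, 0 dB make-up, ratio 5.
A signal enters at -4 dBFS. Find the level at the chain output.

Stage 1: 5 dB above -9 dBFS, reduced 2.5:1 to 2 dB above → -7 dBFS.
Stage 2: 30 dB above -37 dBFS, reduced 10:1 to 3 dB above → -34 dBFS.
Stage 3: below threshold (-34 ≤ -13); passes unchanged; output -34 dBFS.

-34 dBFS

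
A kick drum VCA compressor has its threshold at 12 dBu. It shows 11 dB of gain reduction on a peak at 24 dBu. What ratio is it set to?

Input overshoot = 24 − 12 = 12 dB.
Output overshoot = 12 − 11 = 1 dB.
Ratio = input overshoot / output overshoot = 12 / 1 = 12.

12:1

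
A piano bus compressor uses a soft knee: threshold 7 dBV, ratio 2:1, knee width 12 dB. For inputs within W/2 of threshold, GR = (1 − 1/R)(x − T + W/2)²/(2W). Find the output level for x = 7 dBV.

x − T + W/2 = 7 − 7 + 6 = 6.
GR = (1 − 1/2) × 6² / 24 = 0.5 × 36 / 24 = 0.75 dB.
Output = 7 − 0.75 = 6.25 dBV.

6.25 dBV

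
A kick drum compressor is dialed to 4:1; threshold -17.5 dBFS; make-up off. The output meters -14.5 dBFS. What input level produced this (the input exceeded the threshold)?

Post-compression overshoot = -14.5 − (-17.5) = 3 dB.
Before 4:1 compression the overshoot was 3 × 4 = 12 dB, so input = -17.5 + 12 = -5.5 dBFS.

-5.5 dBFS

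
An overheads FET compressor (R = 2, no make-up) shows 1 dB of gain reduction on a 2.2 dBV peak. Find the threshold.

Input is 2 dB above T (since output overshoot × R = input overshoot: (1.2 − T)·2 = 2.2 − T gives T = 0.2 dBV).
Check: 0.2 + (2.2 − 0.2)/2 = 0.2 + 1 = 1.2 dBV. ✓

0.2 dBV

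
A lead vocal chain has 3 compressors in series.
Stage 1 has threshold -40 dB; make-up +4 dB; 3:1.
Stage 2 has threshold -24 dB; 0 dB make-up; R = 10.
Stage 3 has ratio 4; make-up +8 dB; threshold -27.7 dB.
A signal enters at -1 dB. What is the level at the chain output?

-18.75 dB

Stage 1: 39 dB above -40 dB, reduced 3:1 to 13 dB above → -27 dB; +4 dB make-up → -23 dB.
Stage 2: 1 dB above -24 dB, reduced 10:1 to 0.1 dB above → -23.9 dB.
Stage 3: -23.9 dB is 3.8 dB over -27.7 dB; at 4:1 that becomes 0.95 dB over, giving -26.75 dB; +8 dB make-up → -18.75 dB.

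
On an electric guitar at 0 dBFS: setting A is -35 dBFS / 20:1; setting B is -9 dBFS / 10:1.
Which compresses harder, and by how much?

A, by 25.15 dB

A: 35 dB over, compressed to 1.75 dB over, so 33.25 dB of GR.
B: 9 dB over, compressed to 0.9 dB over, so 8.1 dB of GR.
Difference: 25.15 dB in favour of A.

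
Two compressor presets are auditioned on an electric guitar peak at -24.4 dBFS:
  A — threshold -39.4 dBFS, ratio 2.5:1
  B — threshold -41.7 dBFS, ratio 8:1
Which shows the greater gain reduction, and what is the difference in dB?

A: overshoot 15 dB → output overshoot 6 dB → GR 9 dB.
B: overshoot 17.3 dB → output overshoot 2.1625 dB → GR 15.1375 dB.
Difference: 6.1375 dB in favour of B.

B, by 6.1375 dB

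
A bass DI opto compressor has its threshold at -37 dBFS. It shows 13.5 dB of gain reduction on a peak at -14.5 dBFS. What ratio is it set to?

2.5:1

Input overshoot = -14.5 − (-37) = 22.5 dB.
Output overshoot = 22.5 − 13.5 = 9 dB.
Ratio = input overshoot / output overshoot = 22.5 / 9 = 2.5.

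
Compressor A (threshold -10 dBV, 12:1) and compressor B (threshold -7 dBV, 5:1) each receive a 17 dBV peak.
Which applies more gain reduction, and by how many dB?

A, by 5.55 dB

A: overshoot 27 dB → output overshoot 2.25 dB → GR 24.75 dB.
B: overshoot 24 dB → output overshoot 4.8 dB → GR 19.2 dB.
A reduces 5.55 dB more.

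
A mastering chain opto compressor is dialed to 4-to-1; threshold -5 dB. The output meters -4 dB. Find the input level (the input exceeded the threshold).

-1 dB

The compressed level sits -4 − (-5) = 1 dB over threshold.
Undo the ratio: input overshoot = 1 × 4 = 4 dB, giving input = -1 dB.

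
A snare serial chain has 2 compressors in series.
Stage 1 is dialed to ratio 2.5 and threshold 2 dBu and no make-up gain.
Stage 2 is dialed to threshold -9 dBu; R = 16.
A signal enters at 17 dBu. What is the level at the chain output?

-7.9375 dBu

Stage 1: 17 dBu is 15 dB over 2 dBu; at 2.5:1 that becomes 6 dB over, giving 8 dBu.
Stage 2: 8 dBu is 17 dB over -9 dBu; at 16:1 that becomes 1.0625 dB over, giving -7.9375 dBu.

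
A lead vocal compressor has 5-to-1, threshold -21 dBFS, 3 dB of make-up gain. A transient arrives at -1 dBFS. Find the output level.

-1 dBFS sits 20 dB over threshold.
The 20 dB excess becomes 4 dB after 5:1 reduction.
Output = -21 + 4 = -17 dBFS; make-up adds 3 dB, giving -14 dBFS.

-14 dBFS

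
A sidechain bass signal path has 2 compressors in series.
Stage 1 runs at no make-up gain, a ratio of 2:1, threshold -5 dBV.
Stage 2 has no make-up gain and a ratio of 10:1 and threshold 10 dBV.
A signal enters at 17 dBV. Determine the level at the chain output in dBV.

6 dBV

Stage 1: overshoot 22 dB → 22/2 = 11 dB → 6 dBV.
Stage 2: 6 dBV ≤ 10 dBV, so stage 2 doesn't engage; output 6 dBV.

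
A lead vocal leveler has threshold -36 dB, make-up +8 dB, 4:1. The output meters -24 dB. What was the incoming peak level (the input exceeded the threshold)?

Before make-up, the level was -24 − 8 = -32 dB.
Post-compression overshoot = -32 − (-36) = 4 dB.
Undo the ratio: input overshoot = 4 × 4 = 16 dB, giving input = -20 dB.

-20 dB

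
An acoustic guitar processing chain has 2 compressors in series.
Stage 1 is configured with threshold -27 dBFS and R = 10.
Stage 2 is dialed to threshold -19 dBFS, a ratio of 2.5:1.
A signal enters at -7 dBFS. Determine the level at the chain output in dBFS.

-25 dBFS

Stage 1: 20 dB above -27 dBFS, reduced 10:1 to 2 dB above → -25 dBFS.
Stage 2: below threshold (-25 ≤ -19); passes unchanged; output -25 dBFS.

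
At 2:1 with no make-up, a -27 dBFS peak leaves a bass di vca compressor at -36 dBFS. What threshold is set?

Input is 18 dB above T (since output overshoot × R = input overshoot: (-36 − T)·2 = -27 − T gives T = -45 dBFS).
Check: -45 + (-27 − (-45))/2 = -45 + 9 = -36 dBFS. ✓

-45 dBFS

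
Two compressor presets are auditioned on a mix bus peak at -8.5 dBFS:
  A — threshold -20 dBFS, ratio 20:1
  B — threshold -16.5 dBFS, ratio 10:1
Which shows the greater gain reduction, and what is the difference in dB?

A, by 3.725 dB

A: GR = 11.5 − 11.5/20 = 10.925 dB.
B: GR = 8 − 8/10 = 7.2 dB.
A reduces 3.725 dB more.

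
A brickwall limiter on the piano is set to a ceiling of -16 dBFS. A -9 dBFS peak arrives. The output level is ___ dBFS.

-16 dBFS

The limiter clamps the peak to its -16 dBFS ceiling.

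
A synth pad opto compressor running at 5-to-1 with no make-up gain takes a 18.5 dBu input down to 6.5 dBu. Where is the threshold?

3.5 dBu

Gain reduction = 18.5 − 6.5 = 12 dB; output overshoot = GR / (R − 1) = 12 / 4 = 3 dB.
Threshold = output − output overshoot = 6.5 − 3 = 3.5 dBu.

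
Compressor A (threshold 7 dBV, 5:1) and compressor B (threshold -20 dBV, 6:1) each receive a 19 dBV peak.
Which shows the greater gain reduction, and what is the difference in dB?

A: 12 dB over, compressed to 2.4 dB over, so 9.6 dB of GR.
B: 39 dB over, compressed to 6.5 dB over, so 32.5 dB of GR.
B applies 22.9 dB more gain reduction.

B, by 22.9 dB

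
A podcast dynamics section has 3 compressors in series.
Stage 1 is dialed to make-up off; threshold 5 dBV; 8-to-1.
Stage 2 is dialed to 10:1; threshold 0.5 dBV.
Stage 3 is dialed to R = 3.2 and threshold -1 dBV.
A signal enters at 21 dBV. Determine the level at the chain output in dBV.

Stage 1: 16 dB above 5 dBV, reduced 8:1 to 2 dB above → 7 dBV.
Stage 2: overshoot 6.5 dB → 6.5/10 = 0.65 dB → 1.15 dBV.
Stage 3: 2.15 dB above -1 dBV, reduced 3.2:1 to 0.671875 dB above → -0.328125 dBV.

-0.328125 dBV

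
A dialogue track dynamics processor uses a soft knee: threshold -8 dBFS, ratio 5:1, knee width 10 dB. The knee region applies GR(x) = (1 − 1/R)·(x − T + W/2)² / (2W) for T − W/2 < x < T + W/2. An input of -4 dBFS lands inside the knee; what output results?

-7.24 dBFS

x − T + W/2 = -4 − (-8) + 5 = 9.
GR = (1 − 1/5) × 9² / 20 = 0.8 × 81 / 20 = 3.24 dB.
Output = -4 − 3.24 = -7.24 dBFS.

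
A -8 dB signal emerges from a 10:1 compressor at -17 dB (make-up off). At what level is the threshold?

-18 dB

Let T be the threshold. Output overshoot = (input overshoot)/R, so -17 − T = (-8 − T)/10.
10·(-17 − T) = -8 − T → 9·T = -170 − (-8) = -162.
T = -162/9 = -18 dB.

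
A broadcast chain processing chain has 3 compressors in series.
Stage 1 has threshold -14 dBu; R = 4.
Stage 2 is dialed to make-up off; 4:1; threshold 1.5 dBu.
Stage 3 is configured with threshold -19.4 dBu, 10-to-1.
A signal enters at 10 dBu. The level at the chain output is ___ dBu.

-18.26 dBu

Stage 1: overshoot 24 dB → 24/4 = 6 dB → -8 dBu.
Stage 2: below threshold (-8 ≤ 1.5); passes unchanged; output -8 dBu.
Stage 3: -8 dBu is 11.4 dB over -19.4 dBu; at 10:1 that becomes 1.14 dB over, giving -18.26 dBu.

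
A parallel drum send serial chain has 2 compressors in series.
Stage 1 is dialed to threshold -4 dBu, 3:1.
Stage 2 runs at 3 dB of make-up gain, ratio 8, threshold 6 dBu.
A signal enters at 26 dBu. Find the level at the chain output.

Stage 1: overshoot 30 dB → 30/3 = 10 dB → 6 dBu.
Stage 2: 6 dBu ≤ 6 dBu, so stage 2 doesn't engage; make-up brings it to 9 dBu.

9 dBu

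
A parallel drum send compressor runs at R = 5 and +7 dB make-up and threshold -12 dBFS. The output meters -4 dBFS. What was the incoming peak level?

-7 dBFS

Stripping the +7 dB make-up gives -11 dBFS at the gain stage.
Post-compression overshoot = -11 − (-12) = 1 dB.
Input overshoot = R × output overshoot = 5 dB → input = -12 + 5 = -7 dBFS.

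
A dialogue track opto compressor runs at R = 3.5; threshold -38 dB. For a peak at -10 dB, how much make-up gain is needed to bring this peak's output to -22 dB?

8 dB

Overshoot 28 dB → 28/3.5 = 8 dB after compression, so the compressed level is -38 + 8 = -30 dB.
Make-up = target − compressed = -22 − (-30) = 8 dB.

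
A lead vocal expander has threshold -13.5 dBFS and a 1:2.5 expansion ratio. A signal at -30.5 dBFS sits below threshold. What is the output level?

-56 dBFS

Below threshold, a 1:2.5 expander applies gain = (2.5−1)×(T − x) of attenuation.
(2.5−1) × 17 = 25.5 dB, so output = -30.5 − 25.5 = -56 dBFS.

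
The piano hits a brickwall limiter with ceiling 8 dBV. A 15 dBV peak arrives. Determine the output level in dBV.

The limiter clamps the peak to its 8 dBV ceiling.

8 dBV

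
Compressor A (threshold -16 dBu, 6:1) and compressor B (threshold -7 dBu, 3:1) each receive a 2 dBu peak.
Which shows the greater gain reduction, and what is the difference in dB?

A: GR = 18 − 18/6 = 15 dB.
B: GR = 9 − 9/3 = 6 dB.
A reduces 9 dB more.

A, by 9 dB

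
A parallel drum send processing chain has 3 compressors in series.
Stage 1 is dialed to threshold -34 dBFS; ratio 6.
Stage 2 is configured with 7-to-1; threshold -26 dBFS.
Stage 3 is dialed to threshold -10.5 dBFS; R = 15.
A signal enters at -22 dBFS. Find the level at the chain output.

Stage 1: overshoot 12 dB → 12/6 = 2 dB → -32 dBFS.
Stage 2: below threshold (-32 ≤ -26); passes unchanged; output -32 dBFS.
Stage 3: -32 dBFS is at or below the -10.5 dBFS threshold — no compression; output -32 dBFS.

-32 dBFS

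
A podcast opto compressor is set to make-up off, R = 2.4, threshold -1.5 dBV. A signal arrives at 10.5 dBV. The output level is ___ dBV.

10.5 dBV sits 12 dB over threshold.
The 12 dB excess becomes 5 dB after 2.4:1 reduction.
That puts the output at 3.5 dBV.

3.5 dBV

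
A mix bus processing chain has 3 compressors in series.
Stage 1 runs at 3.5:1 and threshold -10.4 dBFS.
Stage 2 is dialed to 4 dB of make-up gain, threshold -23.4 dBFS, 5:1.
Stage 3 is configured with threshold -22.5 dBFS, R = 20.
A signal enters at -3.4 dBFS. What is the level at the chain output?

Stage 1: -3.4 dBFS is 7 dB over -10.4 dBFS; at 3.5:1 that becomes 2 dB over, giving -8.4 dBFS.
Stage 2: overshoot 15 dB → 15/5 = 3 dB → -20.4 dBFS; +4 dB make-up → -16.4 dBFS.
Stage 3: -16.4 dBFS is 6.1 dB over -22.5 dBFS; at 20:1 that becomes 0.305 dB over, giving -22.195 dBFS.

-22.195 dBFS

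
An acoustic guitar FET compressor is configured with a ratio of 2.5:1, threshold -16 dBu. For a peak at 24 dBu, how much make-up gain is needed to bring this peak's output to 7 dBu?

The peak compresses to -16 + 40/2.5 = 0 dBu.
To reach 7 dBu requires 7 − 0 = 7 dB of make-up.

7 dB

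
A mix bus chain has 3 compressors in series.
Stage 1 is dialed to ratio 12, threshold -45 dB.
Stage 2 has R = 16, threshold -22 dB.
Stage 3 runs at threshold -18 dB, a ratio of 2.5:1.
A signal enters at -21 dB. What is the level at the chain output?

-43 dB

Stage 1: 24 dB above -45 dB, reduced 12:1 to 2 dB above → -43 dB.
Stage 2: -43 dB is at or below the -22 dB threshold — no compression; output -43 dB.
Stage 3: -43 dB is at or below the -18 dB threshold — no compression; output -43 dB.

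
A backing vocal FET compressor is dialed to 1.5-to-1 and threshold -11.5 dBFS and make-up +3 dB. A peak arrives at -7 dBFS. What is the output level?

-5.5 dBFS

-7 dBFS sits 4.5 dB over threshold.
At 1.5:1 the overshoot is divided by 1.5, leaving 3 dB above threshold.
Output = -11.5 + 3 = -8.5 dBFS; make-up adds 3 dB, giving -5.5 dBFS.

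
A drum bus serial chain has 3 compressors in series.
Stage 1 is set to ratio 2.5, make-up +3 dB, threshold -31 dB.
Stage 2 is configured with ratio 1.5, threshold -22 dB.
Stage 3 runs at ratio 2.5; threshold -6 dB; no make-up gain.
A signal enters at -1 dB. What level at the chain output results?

Stage 1: -1 dB is 30 dB over -31 dB; at 2.5:1 that becomes 12 dB over, giving -19 dB; +3 dB make-up → -16 dB.
Stage 2: -16 dB is 6 dB over -22 dB; at 1.5:1 that becomes 4 dB over, giving -18 dB.
Stage 3: below threshold (-18 ≤ -6); passes unchanged; output -18 dB.

-18 dB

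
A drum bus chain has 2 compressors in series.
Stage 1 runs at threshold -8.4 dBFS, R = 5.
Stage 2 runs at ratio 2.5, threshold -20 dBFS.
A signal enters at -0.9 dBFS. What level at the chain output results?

-14.76 dBFS

Stage 1: 7.5 dB above -8.4 dBFS, reduced 5:1 to 1.5 dB above → -6.9 dBFS.
Stage 2: overshoot 13.1 dB → 13.1/2.5 = 5.24 dB → -14.76 dBFS.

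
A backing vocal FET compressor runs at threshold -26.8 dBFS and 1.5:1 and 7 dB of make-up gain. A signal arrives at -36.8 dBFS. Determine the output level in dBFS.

-29.8 dBFS

-36.8 dBFS is 10 dB below the -26.8 dBFS threshold, so no gain reduction is applied.
Make-up gain adds 7 dB: -36.8 + 7 = -29.8 dBFS.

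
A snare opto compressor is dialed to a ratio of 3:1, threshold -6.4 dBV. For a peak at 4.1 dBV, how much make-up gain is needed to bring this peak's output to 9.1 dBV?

Without make-up, output = threshold + overshoot/3 = -6.4 + 3.5 = -2.9 dBV.
Gap to target: 12 dB.

12 dB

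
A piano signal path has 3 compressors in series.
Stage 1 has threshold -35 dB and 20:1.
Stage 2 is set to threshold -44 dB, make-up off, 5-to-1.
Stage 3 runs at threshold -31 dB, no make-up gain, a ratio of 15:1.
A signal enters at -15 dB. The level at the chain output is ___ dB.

-42 dB

Stage 1: -15 dB is 20 dB over -35 dB; at 20:1 that becomes 1 dB over, giving -34 dB.
Stage 2: -34 dB is 10 dB over -44 dB; at 5:1 that becomes 2 dB over, giving -42 dB.
Stage 3: below threshold (-42 ≤ -31); passes unchanged; output -42 dB.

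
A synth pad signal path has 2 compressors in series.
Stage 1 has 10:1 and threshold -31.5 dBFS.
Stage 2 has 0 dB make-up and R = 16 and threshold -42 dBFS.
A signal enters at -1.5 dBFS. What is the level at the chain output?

-41.15625 dBFS

Stage 1: overshoot 30 dB → 30/10 = 3 dB → -28.5 dBFS.
Stage 2: 13.5 dB above -42 dBFS, reduced 16:1 to 0.84375 dB above → -41.15625 dBFS.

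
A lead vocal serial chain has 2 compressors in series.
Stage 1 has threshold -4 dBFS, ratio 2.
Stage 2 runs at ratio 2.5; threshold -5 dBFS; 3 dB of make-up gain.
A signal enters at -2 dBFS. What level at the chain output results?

Stage 1: -2 dBFS is 2 dB over -4 dBFS; at 2:1 that becomes 1 dB over, giving -3 dBFS.
Stage 2: 2 dB above -5 dBFS, reduced 2.5:1 to 0.8 dB above → -4.2 dBFS; +3 dB make-up → -1.2 dBFS.

-1.2 dBFS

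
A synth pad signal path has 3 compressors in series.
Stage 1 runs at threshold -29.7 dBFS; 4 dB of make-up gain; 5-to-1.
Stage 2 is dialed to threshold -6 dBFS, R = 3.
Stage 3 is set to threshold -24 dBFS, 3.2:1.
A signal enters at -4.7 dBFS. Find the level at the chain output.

Stage 1: -4.7 dBFS is 25 dB over -29.7 dBFS; at 5:1 that becomes 5 dB over, giving -24.7 dBFS; +4 dB make-up → -20.7 dBFS.
Stage 2: -20.7 dBFS ≤ -6 dBFS, so stage 2 doesn't engage; output -20.7 dBFS.
Stage 3: overshoot 3.3 dB → 3.3/3.2 = 1.03125 dB → -22.96875 dBFS.

-22.96875 dBFS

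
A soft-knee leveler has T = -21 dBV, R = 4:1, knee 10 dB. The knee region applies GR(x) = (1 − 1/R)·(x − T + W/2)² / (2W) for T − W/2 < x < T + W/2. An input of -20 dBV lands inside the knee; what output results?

-21.35 dBV

x − T + W/2 = -20 − (-21) + 5 = 6.
GR = (1 − 1/4) × 6² / 20 = 0.75 × 36 / 20 = 1.35 dB.
Output = -20 − 1.35 = -21.35 dBV.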